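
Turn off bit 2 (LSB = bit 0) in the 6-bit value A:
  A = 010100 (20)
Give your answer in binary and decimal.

Mask = ~(1 << 2) = 111011
Bit 2 of A is 1, so AND-ing with the mask clears it to 0.
  010100
& 111011
--------
  010000

Answer: 010000 (16)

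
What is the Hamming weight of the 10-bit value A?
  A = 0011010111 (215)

0011010111
1-bits at positions (from bit 0 = LSB): 0, 1, 2, 4, 6, 7
Count = 6

Answer: 6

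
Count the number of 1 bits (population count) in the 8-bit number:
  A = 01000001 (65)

01000001
1-bits at positions (from bit 0 = LSB): 0, 6
Count = 2

Answer: 2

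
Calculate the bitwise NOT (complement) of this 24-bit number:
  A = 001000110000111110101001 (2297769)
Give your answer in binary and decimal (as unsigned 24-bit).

Flip each bit (0->1, 1->0):
  001000110000111110101001
  110111001111000001010110

Answer: 110111001111000001010110 (14479446)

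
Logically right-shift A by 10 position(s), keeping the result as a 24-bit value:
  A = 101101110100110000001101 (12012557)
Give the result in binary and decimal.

Logical shift right by 10: drop the bottom 10 bit(s), prepend 10 zero(s) on the left.
  101101110100110000001101  ->  keep [10110111010011], discard [0000001101], prepend 0000000000
= 000000000010110111010011

Answer: 000000000010110111010011 (11731)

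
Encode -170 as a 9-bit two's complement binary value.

1. Binary of +170:  010101010
2. Invert bits:     101010101
3. Add 1:           101010110

Answer: 101010110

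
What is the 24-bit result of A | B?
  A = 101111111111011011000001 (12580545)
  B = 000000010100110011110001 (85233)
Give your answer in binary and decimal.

Apply | to each column (1 where either bit is 1):
  101111111111011011000001
| 000000010100110011110001
--------------------------
  101111111111111011110001

Answer: 101111111111111011110001 (12582641)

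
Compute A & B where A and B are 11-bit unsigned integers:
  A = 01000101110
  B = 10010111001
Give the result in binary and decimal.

Apply & to each column (1 only where both bits are 1):
  01000101110
& 10010111001
-------------
  00000101000

Answer: 00000101000 (40)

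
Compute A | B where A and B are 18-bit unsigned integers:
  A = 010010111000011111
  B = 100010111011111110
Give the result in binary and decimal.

Apply | to each column (1 where either bit is 1):
  010010111000011111
| 100010111011111110
--------------------
  110010111011111111

Answer: 110010111011111111 (208639)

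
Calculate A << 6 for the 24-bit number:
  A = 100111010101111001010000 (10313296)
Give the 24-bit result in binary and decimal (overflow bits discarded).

Shift left by 6: drop the top 6 bit(s), append 6 zero(s) on the right.
  100111010101111001010000  ->  discard [100111], keep [010101111001010000], append 000000
= 010101111001010000000000

Answer: 010101111001010000000000 (5739520)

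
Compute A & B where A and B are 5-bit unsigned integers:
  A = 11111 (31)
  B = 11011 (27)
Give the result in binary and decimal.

Apply & to each column (1 only where both bits are 1):
  11111
& 11011
-------
  11011

Answer: 11011 (27)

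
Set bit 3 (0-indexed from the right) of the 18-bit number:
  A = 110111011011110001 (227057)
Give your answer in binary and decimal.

Mask = 1 << 3 = 000000000000001000
Bit 3 of A is 0, so OR-ing with the mask flips it to 1.
  110111011011110001
| 000000000000001000
--------------------
  110111011011111001

Answer: 110111011011111001 (227065)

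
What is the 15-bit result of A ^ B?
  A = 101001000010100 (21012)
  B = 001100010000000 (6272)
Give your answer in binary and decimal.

Apply ^ to each column (1 where bits differ):
  101001000010100
^ 001100010000000
-----------------
  100101010010100

Answer: 100101010010100 (19092)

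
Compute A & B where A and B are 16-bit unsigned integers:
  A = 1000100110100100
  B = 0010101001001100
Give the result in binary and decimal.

Apply & to each column (1 only where both bits are 1):
  1000100110100100
& 0010101001001100
------------------
  0000100000000100

Answer: 0000100000000100 (2052)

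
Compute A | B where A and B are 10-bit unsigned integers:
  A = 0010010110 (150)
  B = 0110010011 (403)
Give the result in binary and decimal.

Apply | to each column (1 where either bit is 1):
  0010010110
| 0110010011
------------
  0110010111

Answer: 0110010111 (407)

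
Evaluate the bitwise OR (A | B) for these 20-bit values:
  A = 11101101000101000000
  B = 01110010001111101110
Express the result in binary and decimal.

Apply | to each column (1 where either bit is 1):
  11101101000101000000
| 01110010001111101110
----------------------
  11111111001111101110

Answer: 11111111001111101110 (1045486)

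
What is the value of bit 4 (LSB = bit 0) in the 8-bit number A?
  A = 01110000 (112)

Bit 4 is the 5th from the right.
  01110000
     ^
That bit is 1.

Answer: 1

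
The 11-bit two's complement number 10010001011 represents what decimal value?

MSB is 1, so the value is negative. Find the magnitude:
1. Invert bits:  01101110100
2. Add 1:        01101110101  = 885
3. Apply sign:   -885

Answer: -885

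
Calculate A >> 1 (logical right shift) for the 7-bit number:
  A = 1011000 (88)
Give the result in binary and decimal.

Logical shift right by 1: drop the bottom 1 bit(s), prepend 1 zero(s) on the left.
  1011000  ->  keep [101100], discard [0], prepend 0
= 0101100

Answer: 0101100 (44)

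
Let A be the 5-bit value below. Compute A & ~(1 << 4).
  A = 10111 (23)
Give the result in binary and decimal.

Mask = ~(1 << 4) = 01111
Bit 4 of A is 1, so AND-ing with the mask clears it to 0.
  10111
& 01111
-------
  00111

Answer: 00111 (7)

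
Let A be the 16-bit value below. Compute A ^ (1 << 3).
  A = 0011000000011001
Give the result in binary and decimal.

Mask = 1 << 3 = 0000000000001000
Bit 3 of A is 1; XOR with the mask flips it to 0.
  0011000000011001
^ 0000000000001000
------------------
  0011000000010001

Answer: 0011000000010001 (12305)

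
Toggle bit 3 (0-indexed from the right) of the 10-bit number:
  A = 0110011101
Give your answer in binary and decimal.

Mask = 1 << 3 = 0000001000
Bit 3 of A is 1; XOR with the mask flips it to 0.
  0110011101
^ 0000001000
------------
  0110010101

Answer: 0110010101 (405)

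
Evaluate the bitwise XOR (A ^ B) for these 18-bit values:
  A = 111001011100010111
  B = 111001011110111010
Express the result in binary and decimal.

Apply ^ to each column (1 where bits differ):
  111001011100010111
^ 111001011110111010
--------------------
  000000000010101101

Answer: 000000000010101101 (173)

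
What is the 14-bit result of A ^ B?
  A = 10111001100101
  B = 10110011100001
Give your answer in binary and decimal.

Apply ^ to each column (1 where bits differ):
  10111001100101
^ 10110011100001
----------------
  00001010000100

Answer: 00001010000100 (644)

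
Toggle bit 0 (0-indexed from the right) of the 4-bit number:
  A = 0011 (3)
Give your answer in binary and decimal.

Mask = 1 << 0 = 0001
Bit 0 of A is 1; XOR with the mask flips it to 0.
  0011
^ 0001
------
  0010

Answer: 0010 (2)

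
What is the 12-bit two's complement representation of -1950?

1. Binary of +1950:  011110011110
2. Invert bits:     100001100001
3. Add 1:           100001100010

Answer: 100001100010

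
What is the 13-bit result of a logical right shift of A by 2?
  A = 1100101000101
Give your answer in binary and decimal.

Logical shift right by 2: drop the bottom 2 bit(s), prepend 2 zero(s) on the left.
  1100101000101  ->  keep [11001010001], discard [01], prepend 00
= 0011001010001

Answer: 0011001010001 (1617)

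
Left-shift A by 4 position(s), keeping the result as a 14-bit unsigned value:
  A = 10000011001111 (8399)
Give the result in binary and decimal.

Shift left by 4: drop the top 4 bit(s), append 4 zero(s) on the right.
  10000011001111  ->  discard [1000], keep [0011001111], append 0000
= 00110011110000

Answer: 00110011110000 (3312)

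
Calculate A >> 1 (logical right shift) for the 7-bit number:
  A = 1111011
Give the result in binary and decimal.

Logical shift right by 1: drop the bottom 1 bit(s), prepend 1 zero(s) on the left.
  1111011  ->  keep [111101], discard [1], prepend 0
= 0111101

Answer: 0111101 (61)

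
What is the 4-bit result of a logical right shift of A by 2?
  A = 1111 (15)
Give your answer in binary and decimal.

Logical shift right by 2: drop the bottom 2 bit(s), prepend 2 zero(s) on the left.
  1111  ->  keep [11], discard [11], prepend 00
= 0011

Answer: 0011 (3)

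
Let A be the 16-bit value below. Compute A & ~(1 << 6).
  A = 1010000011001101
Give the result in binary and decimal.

Mask = ~(1 << 6) = 1111111110111111
Bit 6 of A is 1, so AND-ing with the mask clears it to 0.
  1010000011001101
& 1111111110111111
------------------
  1010000010001101

Answer: 1010000010001101 (41101)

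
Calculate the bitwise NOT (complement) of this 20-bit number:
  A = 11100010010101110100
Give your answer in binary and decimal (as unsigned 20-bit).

Flip each bit (0->1, 1->0):
  11100010010101110100
  00011101101010001011

Answer: 00011101101010001011 (121483)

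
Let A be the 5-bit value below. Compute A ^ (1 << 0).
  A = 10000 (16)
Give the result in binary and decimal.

Mask = 1 << 0 = 00001
Bit 0 of A is 0; XOR with the mask flips it to 1.
  10000
^ 00001
-------
  10001

Answer: 10001 (17)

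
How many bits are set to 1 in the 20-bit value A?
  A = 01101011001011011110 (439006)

01101011001011011110
1-bits at positions (from bit 0 = LSB): 1, 2, 3, 4, 6, 7, 9, 12, 13, 15, 17, 18
Count = 12

Answer: 12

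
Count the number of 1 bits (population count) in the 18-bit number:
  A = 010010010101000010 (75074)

010010010101000010
1-bits at positions (from bit 0 = LSB): 1, 6, 8, 10, 13, 16
Count = 6

Answer: 6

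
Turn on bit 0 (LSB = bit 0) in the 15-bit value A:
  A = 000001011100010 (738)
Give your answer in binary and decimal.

Mask = 1 << 0 = 000000000000001
Bit 0 of A is 0, so OR-ing with the mask flips it to 1.
  000001011100010
| 000000000000001
-----------------
  000001011100011

Answer: 000001011100011 (739)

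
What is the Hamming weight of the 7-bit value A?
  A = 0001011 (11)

0001011
1-bits at positions (from bit 0 = LSB): 0, 1, 3
Count = 3

Answer: 3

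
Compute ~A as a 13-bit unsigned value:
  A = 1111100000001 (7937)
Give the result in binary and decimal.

Flip each bit (0->1, 1->0):
  1111100000001
  0000011111110

Answer: 0000011111110 (254)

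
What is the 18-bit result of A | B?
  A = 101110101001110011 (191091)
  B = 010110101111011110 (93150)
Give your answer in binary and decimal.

Apply | to each column (1 where either bit is 1):
  101110101001110011
| 010110101111011110
--------------------
  111110101111111111

Answer: 111110101111111111 (257023)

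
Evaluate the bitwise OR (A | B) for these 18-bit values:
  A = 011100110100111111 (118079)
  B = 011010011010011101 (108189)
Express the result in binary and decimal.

Apply | to each column (1 where either bit is 1):
  011100110100111111
| 011010011010011101
--------------------
  011110111110111111

Answer: 011110111110111111 (126911)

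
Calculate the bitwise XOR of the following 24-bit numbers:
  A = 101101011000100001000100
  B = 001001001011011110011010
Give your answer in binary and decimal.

Apply ^ to each column (1 where bits differ):
  101101011000100001000100
^ 001001001011011110011010
--------------------------
  100100010011111111011110

Answer: 100100010011111111011110 (9519070)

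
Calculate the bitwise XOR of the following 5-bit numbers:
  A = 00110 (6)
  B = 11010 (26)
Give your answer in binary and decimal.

Apply ^ to each column (1 where bits differ):
  00110
^ 11010
-------
  11100

Answer: 11100 (28)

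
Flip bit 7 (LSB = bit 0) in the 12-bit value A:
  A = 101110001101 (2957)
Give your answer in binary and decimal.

Mask = 1 << 7 = 000010000000
Bit 7 of A is 1; XOR with the mask flips it to 0.
  101110001101
^ 000010000000
--------------
  101100001101

Answer: 101100001101 (2829)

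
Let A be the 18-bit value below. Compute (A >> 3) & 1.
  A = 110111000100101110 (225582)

Bit 3 is the 4th from the right.
  110111000100101110
                ^
That bit is 1.

Answer: 1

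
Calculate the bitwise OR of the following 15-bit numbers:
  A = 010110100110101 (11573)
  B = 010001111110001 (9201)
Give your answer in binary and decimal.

Apply | to each column (1 where either bit is 1):
  010110100110101
| 010001111110001
-----------------
  010111111110101

Answer: 010111111110101 (12277)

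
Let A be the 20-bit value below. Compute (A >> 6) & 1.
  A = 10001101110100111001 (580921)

Bit 6 is the 7th from the right.
  10001101110100111001
               ^
That bit is 0.

Answer: 0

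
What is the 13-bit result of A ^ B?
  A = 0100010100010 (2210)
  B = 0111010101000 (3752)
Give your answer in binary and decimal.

Apply ^ to each column (1 where bits differ):
  0100010100010
^ 0111010101000
---------------
  0011000001010

Answer: 0011000001010 (1546)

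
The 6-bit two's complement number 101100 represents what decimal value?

MSB is 1, so the value is negative. Find the magnitude:
1. Invert bits:  010011
2. Add 1:        010100  = 20
3. Apply sign:   -20

Answer: -20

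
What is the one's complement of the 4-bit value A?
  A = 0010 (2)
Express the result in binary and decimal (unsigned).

Flip each bit (0->1, 1->0):
  0010
  1101

Answer: 1101 (13)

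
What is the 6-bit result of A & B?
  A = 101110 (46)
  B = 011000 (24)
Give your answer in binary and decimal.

Apply & to each column (1 only where both bits are 1):
  101110
& 011000
--------
  001000

Answer: 001000 (8)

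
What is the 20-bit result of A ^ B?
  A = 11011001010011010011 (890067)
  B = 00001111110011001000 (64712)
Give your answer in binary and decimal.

Apply ^ to each column (1 where bits differ):
  11011001010011010011
^ 00001111110011001000
----------------------
  11010110100000011011

Answer: 11010110100000011011 (878619)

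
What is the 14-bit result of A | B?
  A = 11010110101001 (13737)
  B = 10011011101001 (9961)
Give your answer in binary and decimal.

Apply | to each column (1 where either bit is 1):
  11010110101001
| 10011011101001
----------------
  11011111101001

Answer: 11011111101001 (14313)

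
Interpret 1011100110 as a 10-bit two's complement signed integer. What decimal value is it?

MSB is 1, so the value is negative. Find the magnitude:
1. Invert bits:  0100011001
2. Add 1:        0100011010  = 282
3. Apply sign:   -282

Answer: -282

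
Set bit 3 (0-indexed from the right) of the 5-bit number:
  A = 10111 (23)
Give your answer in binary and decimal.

Mask = 1 << 3 = 01000
Bit 3 of A is 0, so OR-ing with the mask flips it to 1.
  10111
| 01000
-------
  11111

Answer: 11111 (31)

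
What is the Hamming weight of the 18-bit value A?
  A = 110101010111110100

110101010111110100
1-bits at positions (from bit 0 = LSB): 2, 4, 5, 6, 7, 8, 10, 12, 14, 16, 17
Count = 11

Answer: 11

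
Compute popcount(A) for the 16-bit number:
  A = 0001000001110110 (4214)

0001000001110110
1-bits at positions (from bit 0 = LSB): 1, 2, 4, 5, 6, 12
Count = 6

Answer: 6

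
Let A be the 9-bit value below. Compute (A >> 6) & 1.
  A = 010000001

Bit 6 is the 7th from the right.
  010000001
    ^
That bit is 0.

Answer: 0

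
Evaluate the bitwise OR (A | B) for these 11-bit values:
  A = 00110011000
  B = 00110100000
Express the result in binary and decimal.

Apply | to each column (1 where either bit is 1):
  00110011000
| 00110100000
-------------
  00110111000

Answer: 00110111000 (440)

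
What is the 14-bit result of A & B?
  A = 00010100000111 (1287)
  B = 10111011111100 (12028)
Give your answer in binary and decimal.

Apply & to each column (1 only where both bits are 1):
  00010100000111
& 10111011111100
----------------
  00010000000100

Answer: 00010000000100 (1028)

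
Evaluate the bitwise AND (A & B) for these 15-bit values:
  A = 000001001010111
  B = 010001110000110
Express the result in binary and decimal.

Apply & to each column (1 only where both bits are 1):
  000001001010111
& 010001110000110
-----------------
  000001000000110

Answer: 000001000000110 (518)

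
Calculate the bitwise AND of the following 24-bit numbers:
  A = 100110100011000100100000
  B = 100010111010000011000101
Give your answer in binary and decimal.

Apply & to each column (1 only where both bits are 1):
  100110100011000100100000
& 100010111010000011000101
--------------------------
  100010100010000000000000

Answer: 100010100010000000000000 (9052160)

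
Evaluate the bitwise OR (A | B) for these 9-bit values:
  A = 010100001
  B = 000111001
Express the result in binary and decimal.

Apply | to each column (1 where either bit is 1):
  010100001
| 000111001
-----------
  010111001

Answer: 010111001 (185)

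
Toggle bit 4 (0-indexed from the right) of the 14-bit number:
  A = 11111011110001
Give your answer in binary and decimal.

Mask = 1 << 4 = 00000000010000
Bit 4 of A is 1; XOR with the mask flips it to 0.
  11111011110001
^ 00000000010000
----------------
  11111011100001

Answer: 11111011100001 (16097)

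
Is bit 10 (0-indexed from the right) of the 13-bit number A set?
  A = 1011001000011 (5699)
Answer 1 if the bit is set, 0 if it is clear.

Bit 10 is the 11th from the right.
  1011001000011
    ^
That bit is 1.

Answer: 1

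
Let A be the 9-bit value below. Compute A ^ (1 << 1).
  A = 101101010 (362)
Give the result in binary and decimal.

Mask = 1 << 1 = 000000010
Bit 1 of A is 1; XOR with the mask flips it to 0.
  101101010
^ 000000010
-----------
  101101000

Answer: 101101000 (360)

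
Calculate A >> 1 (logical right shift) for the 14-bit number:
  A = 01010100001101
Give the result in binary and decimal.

Logical shift right by 1: drop the bottom 1 bit(s), prepend 1 zero(s) on the left.
  01010100001101  ->  keep [0101010000110], discard [1], prepend 0
= 00101010000110

Answer: 00101010000110 (2694)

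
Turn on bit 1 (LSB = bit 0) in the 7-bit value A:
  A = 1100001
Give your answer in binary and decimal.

Mask = 1 << 1 = 0000010
Bit 1 of A is 0, so OR-ing with the mask flips it to 1.
  1100001
| 0000010
---------
  1100011

Answer: 1100011 (99)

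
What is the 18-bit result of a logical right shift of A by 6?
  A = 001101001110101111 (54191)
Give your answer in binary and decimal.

Logical shift right by 6: drop the bottom 6 bit(s), prepend 6 zero(s) on the left.
  001101001110101111  ->  keep [001101001110], discard [101111], prepend 000000
= 000000001101001110

Answer: 000000001101001110 (846)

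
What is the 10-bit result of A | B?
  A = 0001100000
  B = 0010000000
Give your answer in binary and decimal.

Apply | to each column (1 where either bit is 1):
  0001100000
| 0010000000
------------
  0011100000

Answer: 0011100000 (224)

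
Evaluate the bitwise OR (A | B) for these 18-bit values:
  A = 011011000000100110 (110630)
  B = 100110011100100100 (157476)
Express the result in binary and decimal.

Apply | to each column (1 where either bit is 1):
  011011000000100110
| 100110011100100100
--------------------
  111111011100100110

Answer: 111111011100100110 (259878)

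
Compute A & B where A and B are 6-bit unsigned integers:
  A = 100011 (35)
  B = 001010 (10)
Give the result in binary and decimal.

Apply & to each column (1 only where both bits are 1):
  100011
& 001010
--------
  000010

Answer: 000010 (2)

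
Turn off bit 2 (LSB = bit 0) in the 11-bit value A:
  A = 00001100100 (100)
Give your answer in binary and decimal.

Mask = ~(1 << 2) = 11111111011
Bit 2 of A is 1, so AND-ing with the mask clears it to 0.
  00001100100
& 11111111011
-------------
  00001100000

Answer: 00001100000 (96)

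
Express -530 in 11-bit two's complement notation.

1. Binary of +530:  01000010010
2. Invert bits:     10111101101
3. Add 1:           10111101110

Answer: 10111101110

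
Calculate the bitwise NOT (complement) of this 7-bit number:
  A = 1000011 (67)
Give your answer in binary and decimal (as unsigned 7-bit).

Flip each bit (0->1, 1->0):
  1000011
  0111100

Answer: 0111100 (60)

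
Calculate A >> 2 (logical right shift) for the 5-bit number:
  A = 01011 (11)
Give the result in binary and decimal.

Logical shift right by 2: drop the bottom 2 bit(s), prepend 2 zero(s) on the left.
  01011  ->  keep [010], discard [11], prepend 00
= 00010

Answer: 00010 (2)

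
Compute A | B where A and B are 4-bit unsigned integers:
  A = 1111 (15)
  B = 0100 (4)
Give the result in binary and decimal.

Apply | to each column (1 where either bit is 1):
  1111
| 0100
------
  1111

Answer: 1111 (15)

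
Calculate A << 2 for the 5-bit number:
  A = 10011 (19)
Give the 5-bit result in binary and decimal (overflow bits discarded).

Shift left by 2: drop the top 2 bit(s), append 2 zero(s) on the right.
  10011  ->  discard [10], keep [011], append 00
= 01100

Answer: 01100 (12)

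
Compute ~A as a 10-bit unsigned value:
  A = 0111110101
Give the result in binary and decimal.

Flip each bit (0->1, 1->0):
  0111110101
  1000001010

Answer: 1000001010 (522)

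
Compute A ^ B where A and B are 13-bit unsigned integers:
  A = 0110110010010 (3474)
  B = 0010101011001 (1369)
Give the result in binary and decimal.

Apply ^ to each column (1 where bits differ):
  0110110010010
^ 0010101011001
---------------
  0100011001011

Answer: 0100011001011 (2251)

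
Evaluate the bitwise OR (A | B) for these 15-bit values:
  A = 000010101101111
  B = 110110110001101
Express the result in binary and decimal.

Apply | to each column (1 where either bit is 1):
  000010101101111
| 110110110001101
-----------------
  110110111101111

Answer: 110110111101111 (28143)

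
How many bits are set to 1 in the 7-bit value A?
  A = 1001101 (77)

1001101
1-bits at positions (from bit 0 = LSB): 0, 2, 3, 6
Count = 4

Answer: 4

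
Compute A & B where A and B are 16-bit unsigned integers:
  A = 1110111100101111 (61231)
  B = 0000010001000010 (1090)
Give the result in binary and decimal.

Apply & to each column (1 only where both bits are 1):
  1110111100101111
& 0000010001000010
------------------
  0000010000000010

Answer: 0000010000000010 (1026)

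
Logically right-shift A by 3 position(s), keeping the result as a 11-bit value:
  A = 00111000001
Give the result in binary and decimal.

Logical shift right by 3: drop the bottom 3 bit(s), prepend 3 zero(s) on the left.
  00111000001  ->  keep [00111000], discard [001], prepend 000
= 00000111000

Answer: 00000111000 (56)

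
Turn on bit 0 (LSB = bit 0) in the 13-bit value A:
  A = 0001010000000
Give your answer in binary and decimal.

Mask = 1 << 0 = 0000000000001
Bit 0 of A is 0, so OR-ing with the mask flips it to 1.
  0001010000000
| 0000000000001
---------------
  0001010000001

Answer: 0001010000001 (641)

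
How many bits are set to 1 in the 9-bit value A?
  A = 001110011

001110011
1-bits at positions (from bit 0 = LSB): 0, 1, 4, 5, 6
Count = 5

Answer: 5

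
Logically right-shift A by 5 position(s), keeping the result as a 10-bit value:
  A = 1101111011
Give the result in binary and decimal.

Logical shift right by 5: drop the bottom 5 bit(s), prepend 5 zero(s) on the left.
  1101111011  ->  keep [11011], discard [11011], prepend 00000
= 0000011011

Answer: 0000011011 (27)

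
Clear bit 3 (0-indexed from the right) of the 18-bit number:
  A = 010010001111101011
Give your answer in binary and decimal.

Mask = ~(1 << 3) = 111111111111110111
Bit 3 of A is 1, so AND-ing with the mask clears it to 0.
  010010001111101011
& 111111111111110111
--------------------
  010010001111100011

Answer: 010010001111100011 (74723)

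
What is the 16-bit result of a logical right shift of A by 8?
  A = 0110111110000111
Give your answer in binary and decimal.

Logical shift right by 8: drop the bottom 8 bit(s), prepend 8 zero(s) on the left.
  0110111110000111  ->  keep [01101111], discard [10000111], prepend 00000000
= 0000000001101111

Answer: 0000000001101111 (111)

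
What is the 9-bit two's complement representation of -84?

1. Binary of +84:  001010100
2. Invert bits:     110101011
3. Add 1:           110101100

Answer: 110101100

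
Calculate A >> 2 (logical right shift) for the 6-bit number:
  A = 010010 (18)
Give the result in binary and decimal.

Logical shift right by 2: drop the bottom 2 bit(s), prepend 2 zero(s) on the left.
  010010  ->  keep [0100], discard [10], prepend 00
= 000100

Answer: 000100 (4)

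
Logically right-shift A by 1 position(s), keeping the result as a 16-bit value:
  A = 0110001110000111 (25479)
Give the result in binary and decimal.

Logical shift right by 1: drop the bottom 1 bit(s), prepend 1 zero(s) on the left.
  0110001110000111  ->  keep [011000111000011], discard [1], prepend 0
= 0011000111000011

Answer: 0011000111000011 (12739)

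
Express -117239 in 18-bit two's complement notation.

1. Binary of +117239:  011100100111110111
2. Invert bits:     100011011000001000
3. Add 1:           100011011000001001

Answer: 100011011000001001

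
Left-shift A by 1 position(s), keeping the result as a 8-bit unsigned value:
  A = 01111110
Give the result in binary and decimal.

Shift left by 1: drop the top 1 bit(s), append 1 zero(s) on the right.
  01111110  ->  discard [0], keep [1111110], append 0
= 11111100

Answer: 11111100 (252)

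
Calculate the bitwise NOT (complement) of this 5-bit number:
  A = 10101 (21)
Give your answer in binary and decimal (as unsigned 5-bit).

Flip each bit (0->1, 1->0):
  10101
  01010

Answer: 01010 (10)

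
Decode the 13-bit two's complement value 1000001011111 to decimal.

MSB is 1, so the value is negative. Find the magnitude:
1. Invert bits:  0111110100000
2. Add 1:        0111110100001  = 4001
3. Apply sign:   -4001

Answer: -4001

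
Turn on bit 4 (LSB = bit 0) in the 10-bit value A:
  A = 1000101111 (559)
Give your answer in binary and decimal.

Mask = 1 << 4 = 0000010000
Bit 4 of A is 0, so OR-ing with the mask flips it to 1.
  1000101111
| 0000010000
------------
  1000111111

Answer: 1000111111 (575)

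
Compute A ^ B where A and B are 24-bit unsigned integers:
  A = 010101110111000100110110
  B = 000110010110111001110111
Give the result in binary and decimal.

Apply ^ to each column (1 where bits differ):
  010101110111000100110110
^ 000110010110111001110111
--------------------------
  010011100001111101000001

Answer: 010011100001111101000001 (5119809)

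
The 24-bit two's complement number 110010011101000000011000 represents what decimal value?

MSB is 1, so the value is negative. Find the magnitude:
1. Invert bits:  001101100010111111100111
2. Add 1:        001101100010111111101000  = 3551208
3. Apply sign:   -3551208

Answer: -3551208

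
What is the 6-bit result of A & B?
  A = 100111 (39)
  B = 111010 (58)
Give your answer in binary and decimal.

Apply & to each column (1 only where both bits are 1):
  100111
& 111010
--------
  100010

Answer: 100010 (34)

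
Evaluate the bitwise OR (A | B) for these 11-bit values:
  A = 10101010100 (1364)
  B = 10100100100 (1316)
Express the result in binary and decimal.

Apply | to each column (1 where either bit is 1):
  10101010100
| 10100100100
-------------
  10101110100

Answer: 10101110100 (1396)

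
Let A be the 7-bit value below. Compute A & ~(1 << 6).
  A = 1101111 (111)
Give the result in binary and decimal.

Mask = ~(1 << 6) = 0111111
Bit 6 of A is 1, so AND-ing with the mask clears it to 0.
  1101111
& 0111111
---------
  0101111

Answer: 0101111 (47)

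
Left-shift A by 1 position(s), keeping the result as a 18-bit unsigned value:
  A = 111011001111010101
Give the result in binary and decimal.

Shift left by 1: drop the top 1 bit(s), append 1 zero(s) on the right.
  111011001111010101  ->  discard [1], keep [11011001111010101], append 0
= 110110011110101010

Answer: 110110011110101010 (223146)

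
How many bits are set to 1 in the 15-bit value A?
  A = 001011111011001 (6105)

001011111011001
1-bits at positions (from bit 0 = LSB): 0, 3, 4, 6, 7, 8, 9, 10, 12
Count = 9

Answer: 9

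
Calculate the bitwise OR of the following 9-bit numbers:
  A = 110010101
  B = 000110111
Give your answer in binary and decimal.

Apply | to each column (1 where either bit is 1):
  110010101
| 000110111
-----------
  110110111

Answer: 110110111 (439)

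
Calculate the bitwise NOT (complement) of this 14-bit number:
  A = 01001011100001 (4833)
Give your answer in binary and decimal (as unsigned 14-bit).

Flip each bit (0->1, 1->0):
  01001011100001
  10110100011110

Answer: 10110100011110 (11550)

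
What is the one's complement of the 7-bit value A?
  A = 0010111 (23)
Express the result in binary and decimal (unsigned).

Flip each bit (0->1, 1->0):
  0010111
  1101000

Answer: 1101000 (104)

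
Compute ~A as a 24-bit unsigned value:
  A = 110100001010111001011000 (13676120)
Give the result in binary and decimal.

Flip each bit (0->1, 1->0):
  110100001010111001011000
  001011110101000110100111

Answer: 001011110101000110100111 (3101095)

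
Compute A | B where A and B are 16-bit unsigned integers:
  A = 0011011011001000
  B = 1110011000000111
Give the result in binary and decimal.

Apply | to each column (1 where either bit is 1):
  0011011011001000
| 1110011000000111
------------------
  1111011011001111

Answer: 1111011011001111 (63183)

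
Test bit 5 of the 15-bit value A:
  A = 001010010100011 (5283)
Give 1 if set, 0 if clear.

Bit 5 is the 6th from the right.
  001010010100011
           ^
That bit is 1.

Answer: 1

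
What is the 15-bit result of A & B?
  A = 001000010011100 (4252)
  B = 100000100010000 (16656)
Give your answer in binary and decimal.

Apply & to each column (1 only where both bits are 1):
  001000010011100
& 100000100010000
-----------------
  000000000010000

Answer: 000000000010000 (16)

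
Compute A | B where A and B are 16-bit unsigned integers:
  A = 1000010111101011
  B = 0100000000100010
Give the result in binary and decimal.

Apply | to each column (1 where either bit is 1):
  1000010111101011
| 0100000000100010
------------------
  1100010111101011

Answer: 1100010111101011 (50667)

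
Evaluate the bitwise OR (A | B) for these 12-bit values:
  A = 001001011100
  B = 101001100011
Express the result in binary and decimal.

Apply | to each column (1 where either bit is 1):
  001001011100
| 101001100011
--------------
  101001111111

Answer: 101001111111 (2687)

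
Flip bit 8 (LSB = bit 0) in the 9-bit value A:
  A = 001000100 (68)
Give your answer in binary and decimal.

Mask = 1 << 8 = 100000000
Bit 8 of A is 0; XOR with the mask flips it to 1.
  001000100
^ 100000000
-----------
  101000100

Answer: 101000100 (324)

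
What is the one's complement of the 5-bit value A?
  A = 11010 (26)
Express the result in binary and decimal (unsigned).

Flip each bit (0->1, 1->0):
  11010
  00101

Answer: 00101 (5)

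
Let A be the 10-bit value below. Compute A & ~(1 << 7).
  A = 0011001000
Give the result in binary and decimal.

Mask = ~(1 << 7) = 1101111111
Bit 7 of A is 1, so AND-ing with the mask clears it to 0.
  0011001000
& 1101111111
------------
  0001001000

Answer: 0001001000 (72)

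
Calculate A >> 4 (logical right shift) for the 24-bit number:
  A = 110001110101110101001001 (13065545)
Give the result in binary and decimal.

Logical shift right by 4: drop the bottom 4 bit(s), prepend 4 zero(s) on the left.
  110001110101110101001001  ->  keep [11000111010111010100], discard [1001], prepend 0000
= 000011000111010111010100

Answer: 000011000111010111010100 (816596)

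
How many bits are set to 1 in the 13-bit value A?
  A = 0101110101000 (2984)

0101110101000
1-bits at positions (from bit 0 = LSB): 3, 5, 7, 8, 9, 11
Count = 6

Answer: 6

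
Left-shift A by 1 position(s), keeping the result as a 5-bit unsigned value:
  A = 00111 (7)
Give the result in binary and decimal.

Shift left by 1: drop the top 1 bit(s), append 1 zero(s) on the right.
  00111  ->  discard [0], keep [0111], append 0
= 01110

Answer: 01110 (14)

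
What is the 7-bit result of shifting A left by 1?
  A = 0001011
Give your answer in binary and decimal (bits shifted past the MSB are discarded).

Shift left by 1: drop the top 1 bit(s), append 1 zero(s) on the right.
  0001011  ->  discard [0], keep [001011], append 0
= 0010110

Answer: 0010110 (22)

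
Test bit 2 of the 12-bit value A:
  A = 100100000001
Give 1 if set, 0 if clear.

Bit 2 is the 3rd from the right.
  100100000001
           ^
That bit is 0.

Answer: 0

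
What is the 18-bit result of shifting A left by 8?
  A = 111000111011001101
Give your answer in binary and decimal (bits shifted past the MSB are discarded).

Shift left by 8: drop the top 8 bit(s), append 8 zero(s) on the right.
  111000111011001101  ->  discard [11100011], keep [1011001101], append 00000000
= 101100110100000000

Answer: 101100110100000000 (183552)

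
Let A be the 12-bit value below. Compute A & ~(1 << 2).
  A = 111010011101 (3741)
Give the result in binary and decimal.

Mask = ~(1 << 2) = 111111111011
Bit 2 of A is 1, so AND-ing with the mask clears it to 0.
  111010011101
& 111111111011
--------------
  111010011001

Answer: 111010011001 (3737)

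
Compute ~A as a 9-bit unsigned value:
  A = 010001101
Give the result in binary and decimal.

Flip each bit (0->1, 1->0):
  010001101
  101110010

Answer: 101110010 (370)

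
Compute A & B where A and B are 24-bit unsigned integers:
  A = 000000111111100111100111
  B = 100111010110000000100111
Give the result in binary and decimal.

Apply & to each column (1 only where both bits are 1):
  000000111111100111100111
& 100111010110000000100111
--------------------------
  000000010110000000100111

Answer: 000000010110000000100111 (90151)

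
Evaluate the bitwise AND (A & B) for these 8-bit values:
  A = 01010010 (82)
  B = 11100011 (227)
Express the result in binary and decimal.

Apply & to each column (1 only where both bits are 1):
  01010010
& 11100011
----------
  01000010

Answer: 01000010 (66)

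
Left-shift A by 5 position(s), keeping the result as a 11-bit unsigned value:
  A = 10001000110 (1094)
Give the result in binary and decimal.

Shift left by 5: drop the top 5 bit(s), append 5 zero(s) on the right.
  10001000110  ->  discard [10001], keep [000110], append 00000
= 00011000000

Answer: 00011000000 (192)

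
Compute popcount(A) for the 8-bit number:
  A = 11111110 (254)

11111110
1-bits at positions (from bit 0 = LSB): 1, 2, 3, 4, 5, 6, 7
Count = 7

Answer: 7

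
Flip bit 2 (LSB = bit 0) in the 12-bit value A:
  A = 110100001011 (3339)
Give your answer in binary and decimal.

Mask = 1 << 2 = 000000000100
Bit 2 of A is 0; XOR with the mask flips it to 1.
  110100001011
^ 000000000100
--------------
  110100001111

Answer: 110100001111 (3343)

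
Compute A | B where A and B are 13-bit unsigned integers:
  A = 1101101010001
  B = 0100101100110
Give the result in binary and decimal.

Apply | to each column (1 where either bit is 1):
  1101101010001
| 0100101100110
---------------
  1101101110111

Answer: 1101101110111 (7031)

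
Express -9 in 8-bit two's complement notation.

1. Binary of +9:  00001001
2. Invert bits:     11110110
3. Add 1:           11110111

Answer: 11110111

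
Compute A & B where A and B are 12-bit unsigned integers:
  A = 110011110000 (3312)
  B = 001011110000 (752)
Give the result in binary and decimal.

Apply & to each column (1 only where both bits are 1):
  110011110000
& 001011110000
--------------
  000011110000

Answer: 000011110000 (240)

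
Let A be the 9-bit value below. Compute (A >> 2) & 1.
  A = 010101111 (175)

Bit 2 is the 3rd from the right.
  010101111
        ^
That bit is 1.

Answer: 1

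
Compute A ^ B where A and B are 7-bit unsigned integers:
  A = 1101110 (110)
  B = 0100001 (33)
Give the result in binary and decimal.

Apply ^ to each column (1 where bits differ):
  1101110
^ 0100001
---------
  1001111

Answer: 1001111 (79)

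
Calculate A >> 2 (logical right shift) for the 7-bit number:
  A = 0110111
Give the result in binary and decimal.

Logical shift right by 2: drop the bottom 2 bit(s), prepend 2 zero(s) on the left.
  0110111  ->  keep [01101], discard [11], prepend 00
= 0001101

Answer: 0001101 (13)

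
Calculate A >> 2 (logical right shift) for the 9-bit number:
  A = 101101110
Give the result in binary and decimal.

Logical shift right by 2: drop the bottom 2 bit(s), prepend 2 zero(s) on the left.
  101101110  ->  keep [1011011], discard [10], prepend 00
= 001011011

Answer: 001011011 (91)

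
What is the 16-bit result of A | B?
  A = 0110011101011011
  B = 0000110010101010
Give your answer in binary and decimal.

Apply | to each column (1 where either bit is 1):
  0110011101011011
| 0000110010101010
------------------
  0110111111111011

Answer: 0110111111111011 (28667)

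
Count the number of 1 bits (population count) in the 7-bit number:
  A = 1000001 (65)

1000001
1-bits at positions (from bit 0 = LSB): 0, 6
Count = 2

Answer: 2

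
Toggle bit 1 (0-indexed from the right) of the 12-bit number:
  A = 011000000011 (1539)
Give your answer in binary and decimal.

Mask = 1 << 1 = 000000000010
Bit 1 of A is 1; XOR with the mask flips it to 0.
  011000000011
^ 000000000010
--------------
  011000000001

Answer: 011000000001 (1537)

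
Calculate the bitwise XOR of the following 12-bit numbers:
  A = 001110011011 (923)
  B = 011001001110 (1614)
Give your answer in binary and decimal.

Apply ^ to each column (1 where bits differ):
  001110011011
^ 011001001110
--------------
  010111010101

Answer: 010111010101 (1493)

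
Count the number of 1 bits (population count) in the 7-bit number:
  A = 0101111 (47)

0101111
1-bits at positions (from bit 0 = LSB): 0, 1, 2, 3, 5
Count = 5

Answer: 5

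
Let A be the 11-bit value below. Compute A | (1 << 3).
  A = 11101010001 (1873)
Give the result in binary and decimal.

Mask = 1 << 3 = 00000001000
Bit 3 of A is 0, so OR-ing with the mask flips it to 1.
  11101010001
| 00000001000
-------------
  11101011001

Answer: 11101011001 (1881)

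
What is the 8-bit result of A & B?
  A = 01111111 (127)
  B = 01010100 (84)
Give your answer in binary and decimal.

Apply & to each column (1 only where both bits are 1):
  01111111
& 01010100
----------
  01010100

Answer: 01010100 (84)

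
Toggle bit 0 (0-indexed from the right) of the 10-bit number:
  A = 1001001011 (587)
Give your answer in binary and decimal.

Mask = 1 << 0 = 0000000001
Bit 0 of A is 1; XOR with the mask flips it to 0.
  1001001011
^ 0000000001
------------
  1001001010

Answer: 1001001010 (586)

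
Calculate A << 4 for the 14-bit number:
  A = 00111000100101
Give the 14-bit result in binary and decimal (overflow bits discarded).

Shift left by 4: drop the top 4 bit(s), append 4 zero(s) on the right.
  00111000100101  ->  discard [0011], keep [1000100101], append 0000
= 10001001010000

Answer: 10001001010000 (8784)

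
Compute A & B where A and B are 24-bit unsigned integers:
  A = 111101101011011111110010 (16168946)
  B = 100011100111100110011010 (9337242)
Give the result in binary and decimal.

Apply & to each column (1 only where both bits are 1):
  111101101011011111110010
& 100011100111100110011010
--------------------------
  100001100011000110010010

Answer: 100001100011000110010010 (8794514)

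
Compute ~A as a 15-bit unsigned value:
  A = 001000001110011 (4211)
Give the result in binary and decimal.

Flip each bit (0->1, 1->0):
  001000001110011
  110111110001100

Answer: 110111110001100 (28556)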